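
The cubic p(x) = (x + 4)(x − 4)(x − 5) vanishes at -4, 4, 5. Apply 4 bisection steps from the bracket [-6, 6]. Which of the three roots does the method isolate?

-4

x = 0 gives p = 80, positive; keep [-6, 0]
x = -3 gives p = 56, positive; keep [-6, -3]
x = -4.5 gives p = -40.375, negative; keep [-4.5, -3]
x = -3.75 gives p = 16.9531, positive; keep [-4.5, -3.75]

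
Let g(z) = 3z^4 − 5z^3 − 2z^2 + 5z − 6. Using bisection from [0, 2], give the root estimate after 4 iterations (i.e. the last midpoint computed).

z = 1 gives g = -5, negative; keep [1, 2]
z = 1.5 gives g = -4.6875, negative; keep [1.5, 2]
z = 1.75 gives g = -2.035156, negative; keep [1.75, 2]
z = 1.875 gives g = 0.4636, positive; keep [1.75, 1.875]

1.875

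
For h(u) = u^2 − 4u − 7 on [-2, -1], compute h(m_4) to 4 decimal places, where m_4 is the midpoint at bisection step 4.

-0.0273

m = -1.5, h(m) = 1.25 (+); new bracket [-1.5, -1]
m = -1.25, h(m) = -0.4375 (−); new bracket [-1.5, -1.25]
m = -1.375, h(m) = 0.390625 (+); new bracket [-1.375, -1.25]
m = -1.3125, h(m) = -0.0273 (−); new bracket [-1.375, -1.3125]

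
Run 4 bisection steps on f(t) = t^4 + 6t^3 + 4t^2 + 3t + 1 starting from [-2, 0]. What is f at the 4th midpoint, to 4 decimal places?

t = -1 gives f = -3, negative; keep [-1, 0]
t = -0.5 gives f = -0.1875, negative; keep [-0.5, 0]
t = -0.25 gives f = 0.410156, positive; keep [-0.5, -0.25]
t = -0.375 gives f = 0.1409, positive; keep [-0.5, -0.375]

0.1409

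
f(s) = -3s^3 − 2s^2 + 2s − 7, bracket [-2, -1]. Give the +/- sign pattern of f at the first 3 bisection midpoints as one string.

s = -1.5 gives f = -4.375, negative; keep [-2, -1.5]
s = -1.75 gives f = -0.546875, negative; keep [-2, -1.75]
s = -1.875 gives f = 1.994141, positive; keep [-1.875, -1.75]

--+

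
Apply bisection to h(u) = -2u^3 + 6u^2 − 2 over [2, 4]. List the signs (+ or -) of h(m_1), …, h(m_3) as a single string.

-++

u = 3 gives h = -2, negative; keep [2, 3]
u = 2.5 gives h = 4.25, positive; keep [2.5, 3]
u = 2.75 gives h = 1.78125, positive; keep [2.75, 3]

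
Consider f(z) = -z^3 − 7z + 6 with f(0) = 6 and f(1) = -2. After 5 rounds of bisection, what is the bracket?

[0.78125, 0.8125]

m = 0.5, f(m) = 2.375 (+); new bracket [0.5, 1]
m = 0.75, f(m) = 0.328125 (+); new bracket [0.75, 1]
m = 0.875, f(m) = -0.794922 (−); new bracket [0.75, 0.875]
m = 0.8125, f(m) = -0.2239 (−); new bracket [0.75, 0.8125]
m = 0.78125, f(m) = 0.0544 (+); new bracket [0.78125, 0.8125]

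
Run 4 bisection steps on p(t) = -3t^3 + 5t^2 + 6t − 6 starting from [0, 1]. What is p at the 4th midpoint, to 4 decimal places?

p(0.5) = -2.125 < 0, so the root lies in [0.5, 1]
p(0.75) = 0.046875 > 0, so the root lies in [0.5, 0.75]
p(0.625) = -1.029297 < 0, so the root lies in [0.625, 0.75]
p(0.6875) = -0.4866 < 0, so the root lies in [0.6875, 0.75]

-0.4866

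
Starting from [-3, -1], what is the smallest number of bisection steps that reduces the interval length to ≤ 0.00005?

16

Width after n steps is 2/2^n. Need 2^n ≥ 2/0.00005 = 40000.
2^15 = 32768 < 40000 ≤ 2^16 = 65536, so n = 16.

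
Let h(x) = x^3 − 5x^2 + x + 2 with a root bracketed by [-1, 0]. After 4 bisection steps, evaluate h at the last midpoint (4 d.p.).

-0.3225

x = -0.5 gives h = 0.125, positive; keep [-1, -0.5]
x = -0.75 gives h = -1.984375, negative; keep [-0.75, -0.5]
x = -0.625 gives h = -0.822266, negative; keep [-0.625, -0.5]
x = -0.5625 gives h = -0.3225, negative; keep [-0.5625, -0.5]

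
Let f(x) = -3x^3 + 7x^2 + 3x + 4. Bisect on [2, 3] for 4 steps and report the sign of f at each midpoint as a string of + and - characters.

++-+

x = 2.5 gives f = 8.375, positive; keep [2.5, 3]
x = 2.75 gives f = 2.796875, positive; keep [2.75, 3]
x = 2.875 gives f = -0.806641, negative; keep [2.75, 2.875]
x = 2.8125 gives f = 1.0667, positive; keep [2.8125, 2.875]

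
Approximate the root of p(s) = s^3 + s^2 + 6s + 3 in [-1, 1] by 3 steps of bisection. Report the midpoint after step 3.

-0.75

m = 0, p(m) = 3 (+); new bracket [-1, 0]
m = -0.5, p(m) = 0.125 (+); new bracket [-1, -0.5]
m = -0.75, p(m) = -1.359375 (−); new bracket [-0.75, -0.5]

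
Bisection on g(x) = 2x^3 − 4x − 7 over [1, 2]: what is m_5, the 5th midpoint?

1.96875

midpoint 1.5: g = -6.25 < 0 → [1.5, 2]
midpoint 1.75: g = -3.28125 < 0 → [1.75, 2]
midpoint 1.875: g = -1.316406 < 0 → [1.875, 2]
midpoint 1.9375: g = -0.2036 < 0 → [1.9375, 2]
midpoint 1.96875: g = 0.3867 > 0 → [1.9375, 1.96875]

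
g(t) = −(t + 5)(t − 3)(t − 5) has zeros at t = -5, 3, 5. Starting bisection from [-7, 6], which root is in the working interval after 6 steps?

m = -0.5, g(m) = -86.625 (−); new bracket [-7, -0.5]
m = -3.75, g(m) = -73.828125 (−); new bracket [-7, -3.75]
m = -5.375, g(m) = 32.583984 (+); new bracket [-5.375, -3.75]
m = -4.5625, g(m) = -31.6384 (−); new bracket [-5.375, -4.5625]
m = -4.96875, g(m) = -2.4825 (−); new bracket [-5.375, -4.96875]
m = -5.171875, g(m) = 14.2868 (+); new bracket [-5.171875, -4.96875]

-5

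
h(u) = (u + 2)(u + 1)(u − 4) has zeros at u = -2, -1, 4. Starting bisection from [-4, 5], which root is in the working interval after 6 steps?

4

m = 0.5, h(m) = -13.125 (−); new bracket [0.5, 5]
m = 2.75, h(m) = -22.265625 (−); new bracket [2.75, 5]
m = 3.875, h(m) = -3.580078 (−); new bracket [3.875, 5]
m = 4.4375, h(m) = 15.3142 (+); new bracket [3.875, 4.4375]
m = 4.15625, h(m) = 4.9599 (+); new bracket [3.875, 4.15625]
m = 4.015625, h(m) = 0.4714 (+); new bracket [3.875, 4.015625]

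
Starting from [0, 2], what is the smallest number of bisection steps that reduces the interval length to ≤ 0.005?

9

Width after n steps is 2/2^n. Need 2^n ≥ 2/0.005 = 400.
2^8 = 256 < 400 ≤ 2^9 = 512, so n = 9.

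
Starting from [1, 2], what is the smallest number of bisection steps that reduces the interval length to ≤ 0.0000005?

Width after n steps is 1/2^n. Need 2^n ≥ 1/0.0000005 = 2000000.
2^20 = 1048576 < 2000000 ≤ 2^21 = 2097152, so n = 21.

21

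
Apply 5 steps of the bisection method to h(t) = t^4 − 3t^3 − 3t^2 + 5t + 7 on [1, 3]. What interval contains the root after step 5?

t = 2 gives h = -3, negative; keep [1, 2]
t = 1.5 gives h = 2.6875, positive; keep [1.5, 2]
t = 1.75 gives h = -0.136719, negative; keep [1.5, 1.75]
t = 1.625 gives h = 1.303, positive; keep [1.625, 1.75]
t = 1.6875 gives h = 0.5874, positive; keep [1.6875, 1.75]

[1.6875, 1.75]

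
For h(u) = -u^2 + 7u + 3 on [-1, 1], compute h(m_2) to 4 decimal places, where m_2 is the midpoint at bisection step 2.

-0.7500

midpoint 0: h = 3 > 0 → [-1, 0]
midpoint -0.5: h = -0.75 < 0 → [-0.5, 0]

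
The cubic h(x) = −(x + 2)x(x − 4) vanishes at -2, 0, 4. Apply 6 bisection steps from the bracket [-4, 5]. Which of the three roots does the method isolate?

4

x = 0.5 gives h = 4.375, positive; keep [0.5, 5]
x = 2.75 gives h = 16.328125, positive; keep [2.75, 5]
x = 3.875 gives h = 2.845703, positive; keep [3.875, 5]
x = 4.4375 gives h = -12.4978, negative; keep [3.875, 4.4375]
x = 4.15625 gives h = -3.998, negative; keep [3.875, 4.15625]
x = 4.015625 gives h = -0.3774, negative; keep [3.875, 4.015625]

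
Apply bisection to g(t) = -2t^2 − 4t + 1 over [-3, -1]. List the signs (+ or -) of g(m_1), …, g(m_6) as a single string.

+--+++

midpoint -2: g = 1 > 0 → [-3, -2]
midpoint -2.5: g = -1.5 < 0 → [-2.5, -2]
midpoint -2.25: g = -0.125 < 0 → [-2.25, -2]
midpoint -2.125: g = 0.4688 > 0 → [-2.25, -2.125]
midpoint -2.1875: g = 0.1797 > 0 → [-2.25, -2.1875]
midpoint -2.21875: g = 0.0293 > 0 → [-2.25, -2.21875]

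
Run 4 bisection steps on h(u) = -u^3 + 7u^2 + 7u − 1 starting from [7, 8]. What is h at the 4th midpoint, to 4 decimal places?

m = 7.5, h(m) = 23.375 (+); new bracket [7.5, 8]
m = 7.75, h(m) = 8.203125 (+); new bracket [7.75, 8]
m = 7.875, h(m) = -0.138672 (−); new bracket [7.75, 7.875]
m = 7.8125, h(m) = 4.0964 (+); new bracket [7.8125, 7.875]

4.0964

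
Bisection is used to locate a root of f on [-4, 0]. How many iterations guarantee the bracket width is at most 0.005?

10

Width after n steps is 4/2^n. Need 2^n ≥ 4/0.005 = 800.
2^9 = 512 < 800 ≤ 2^10 = 1024, so n = 10.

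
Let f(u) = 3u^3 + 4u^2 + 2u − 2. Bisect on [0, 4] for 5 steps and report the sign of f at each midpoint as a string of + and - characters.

+++--

midpoint 2: f = 42 > 0 → [0, 2]
midpoint 1: f = 7 > 0 → [0, 1]
midpoint 0.5: f = 0.375 > 0 → [0, 0.5]
midpoint 0.25: f = -1.2031 < 0 → [0.25, 0.5]
midpoint 0.375: f = -0.5293 < 0 → [0.375, 0.5]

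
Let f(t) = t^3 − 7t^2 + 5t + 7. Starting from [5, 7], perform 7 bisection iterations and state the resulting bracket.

t = 6 gives f = 1, positive; keep [5, 6]
t = 5.5 gives f = -10.875, negative; keep [5.5, 6]
t = 5.75 gives f = -5.578125, negative; keep [5.75, 6]
t = 5.875 gives f = -2.4551, negative; keep [5.875, 6]
t = 5.9375 gives f = -0.7698, negative; keep [5.9375, 6]
t = 5.96875 gives f = 0.1045, positive; keep [5.9375, 5.96875]
t = 5.953125 gives f = -0.3353, negative; keep [5.953125, 5.96875]

[5.953125, 5.96875]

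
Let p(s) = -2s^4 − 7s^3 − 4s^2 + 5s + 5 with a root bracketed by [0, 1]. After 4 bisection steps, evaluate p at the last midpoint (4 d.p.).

-1.1409

m = 0.5, p(m) = 5.5 (+); new bracket [0.5, 1]
m = 0.75, p(m) = 2.914062 (+); new bracket [0.75, 1]
m = 0.875, p(m) = 0.450684 (+); new bracket [0.875, 1]
m = 0.9375, p(m) = -1.1409 (−); new bracket [0.875, 0.9375]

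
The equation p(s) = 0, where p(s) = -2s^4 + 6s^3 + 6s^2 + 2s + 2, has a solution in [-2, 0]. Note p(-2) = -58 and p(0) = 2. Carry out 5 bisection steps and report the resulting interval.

[-0.875, -0.8125]

m = -1, p(m) = -2 (−); new bracket [-1, 0]
m = -0.5, p(m) = 1.625 (+); new bracket [-1, -0.5]
m = -0.75, p(m) = 0.710938 (+); new bracket [-1, -0.75]
m = -0.875, p(m) = -0.3481 (−); new bracket [-0.875, -0.75]
m = -0.8125, p(m) = 0.2461 (+); new bracket [-0.875, -0.8125]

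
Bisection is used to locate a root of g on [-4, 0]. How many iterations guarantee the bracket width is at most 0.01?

9

Width after n steps is 4/2^n. Need 2^n ≥ 4/0.01 = 400.
2^8 = 256 < 400 ≤ 2^9 = 512, so n = 9.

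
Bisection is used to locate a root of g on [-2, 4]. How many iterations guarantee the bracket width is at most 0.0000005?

Width after n steps is 6/2^n. Need 2^n ≥ 6/0.0000005 = 12000000.
2^23 = 8388608 < 12000000 ≤ 2^24 = 16777216, so n = 24.

24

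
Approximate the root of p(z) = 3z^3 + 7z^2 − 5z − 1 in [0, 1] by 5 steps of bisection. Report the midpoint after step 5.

0.71875

p(0.5) = -1.375 < 0, so the root lies in [0.5, 1]
p(0.75) = 0.453125 > 0, so the root lies in [0.5, 0.75]
p(0.625) = -0.658203 < 0, so the root lies in [0.625, 0.75]
p(0.6875) = -0.1541 < 0, so the root lies in [0.6875, 0.75]
p(0.71875) = 0.1364 > 0, so the root lies in [0.6875, 0.71875]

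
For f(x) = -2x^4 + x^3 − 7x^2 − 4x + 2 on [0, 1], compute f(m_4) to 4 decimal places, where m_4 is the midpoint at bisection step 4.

x = 0.5 gives f = -1.75, negative; keep [0, 0.5]
x = 0.25 gives f = 0.570312, positive; keep [0.25, 0.5]
x = 0.375 gives f = -0.471191, negative; keep [0.25, 0.375]
x = 0.3125 gives f = 0.0779, positive; keep [0.3125, 0.375]

0.0779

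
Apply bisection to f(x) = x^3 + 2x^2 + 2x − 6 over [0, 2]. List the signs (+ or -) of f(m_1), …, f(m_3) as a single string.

-++

m = 1, f(m) = -1 (−); new bracket [1, 2]
m = 1.5, f(m) = 4.875 (+); new bracket [1, 1.5]
m = 1.25, f(m) = 1.578125 (+); new bracket [1, 1.25]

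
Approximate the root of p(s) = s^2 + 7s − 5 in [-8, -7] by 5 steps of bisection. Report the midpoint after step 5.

-7.65625

m = -7.5, p(m) = -1.25 (−); new bracket [-8, -7.5]
m = -7.75, p(m) = 0.8125 (+); new bracket [-7.75, -7.5]
m = -7.625, p(m) = -0.234375 (−); new bracket [-7.75, -7.625]
m = -7.6875, p(m) = 0.2852 (+); new bracket [-7.6875, -7.625]
m = -7.65625, p(m) = 0.0244 (+); new bracket [-7.65625, -7.625]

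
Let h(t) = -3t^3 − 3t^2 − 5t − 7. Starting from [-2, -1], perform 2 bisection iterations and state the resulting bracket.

h(-1.5) = 3.875 > 0, so the root lies in [-1.5, -1]
h(-1.25) = 0.421875 > 0, so the root lies in [-1.25, -1]

[-1.25, -1]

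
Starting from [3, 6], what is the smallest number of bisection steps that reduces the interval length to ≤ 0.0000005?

23

Width after n steps is 3/2^n. Need 2^n ≥ 3/0.0000005 = 6000000.
2^22 = 4194304 < 6000000 ≤ 2^23 = 8388608, so n = 23.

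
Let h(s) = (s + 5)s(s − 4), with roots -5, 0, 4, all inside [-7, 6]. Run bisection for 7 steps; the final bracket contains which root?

-5

midpoint -0.5: h = 10.125 > 0 → [-7, -0.5]
midpoint -3.75: h = 36.328125 > 0 → [-7, -3.75]
midpoint -5.375: h = -18.896484 < 0 → [-5.375, -3.75]
midpoint -4.5625: h = 17.0916 > 0 → [-5.375, -4.5625]
midpoint -4.96875: h = 1.3926 > 0 → [-5.375, -4.96875]
midpoint -5.171875: h = -8.153 < 0 → [-5.171875, -4.96875]
midpoint -5.0703125: h = -3.2336 < 0 → [-5.0703125, -4.96875]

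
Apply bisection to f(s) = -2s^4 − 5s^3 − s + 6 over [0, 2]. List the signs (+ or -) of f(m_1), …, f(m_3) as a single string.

f(1) = -2 < 0, so the root lies in [0, 1]
f(0.5) = 4.75 > 0, so the root lies in [0.5, 1]
f(0.75) = 2.507812 > 0, so the root lies in [0.75, 1]

-++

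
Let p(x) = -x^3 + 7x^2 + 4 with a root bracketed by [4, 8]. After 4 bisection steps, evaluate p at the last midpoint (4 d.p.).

-9.1406

m = 6, p(m) = 40 (+); new bracket [6, 8]
m = 7, p(m) = 4 (+); new bracket [7, 8]
m = 7.5, p(m) = -24.125 (−); new bracket [7, 7.5]
m = 7.25, p(m) = -9.1406 (−); new bracket [7, 7.25]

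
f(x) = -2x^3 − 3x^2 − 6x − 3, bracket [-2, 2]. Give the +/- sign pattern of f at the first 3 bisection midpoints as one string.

midpoint 0: f = -3 < 0 → [-2, 0]
midpoint -1: f = 2 > 0 → [-1, 0]
midpoint -0.5: f = -0.5 < 0 → [-1, -0.5]

-+-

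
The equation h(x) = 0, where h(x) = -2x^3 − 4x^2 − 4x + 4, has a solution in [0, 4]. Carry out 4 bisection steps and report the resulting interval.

[0.5, 0.75]

midpoint 2: h = -36 < 0 → [0, 2]
midpoint 1: h = -6 < 0 → [0, 1]
midpoint 0.5: h = 0.75 > 0 → [0.5, 1]
midpoint 0.75: h = -2.0938 < 0 → [0.5, 0.75]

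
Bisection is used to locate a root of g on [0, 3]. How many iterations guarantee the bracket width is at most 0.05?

Width after n steps is 3/2^n. Need 2^n ≥ 3/0.05 = 60.
2^5 = 32 < 60 ≤ 2^6 = 64, so n = 6.

6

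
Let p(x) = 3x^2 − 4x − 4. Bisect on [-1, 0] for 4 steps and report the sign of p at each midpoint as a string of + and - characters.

-+-+

p(-0.5) = -1.25 < 0, so the root lies in [-1, -0.5]
p(-0.75) = 0.6875 > 0, so the root lies in [-0.75, -0.5]
p(-0.625) = -0.328125 < 0, so the root lies in [-0.75, -0.625]
p(-0.6875) = 0.168 > 0, so the root lies in [-0.6875, -0.625]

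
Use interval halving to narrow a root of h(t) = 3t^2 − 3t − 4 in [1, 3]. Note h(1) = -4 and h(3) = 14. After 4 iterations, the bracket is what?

[1.75, 1.875]

midpoint 2: h = 2 > 0 → [1, 2]
midpoint 1.5: h = -1.75 < 0 → [1.5, 2]
midpoint 1.75: h = -0.0625 < 0 → [1.75, 2]
midpoint 1.875: h = 0.9219 > 0 → [1.75, 1.875]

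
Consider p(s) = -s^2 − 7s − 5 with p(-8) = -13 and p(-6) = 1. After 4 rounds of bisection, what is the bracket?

[-6.25, -6.125]

s = -7 gives p = -5, negative; keep [-7, -6]
s = -6.5 gives p = -1.75, negative; keep [-6.5, -6]
s = -6.25 gives p = -0.3125, negative; keep [-6.25, -6]
s = -6.125 gives p = 0.3594, positive; keep [-6.25, -6.125]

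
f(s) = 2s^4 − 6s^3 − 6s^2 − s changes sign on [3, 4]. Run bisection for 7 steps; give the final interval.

m = 3.5, f(m) = -34.125 (−); new bracket [3.5, 4]
m = 3.75, f(m) = -9.023438 (−); new bracket [3.75, 4]
m = 3.875, f(m) = 7.855957 (+); new bracket [3.75, 3.875]
m = 3.8125, f(m) = -0.9736 (−); new bracket [3.8125, 3.875]
m = 3.84375, f(m) = 3.3415 (+); new bracket [3.8125, 3.84375]
m = 3.828125, f(m) = 1.1593 (+); new bracket [3.8125, 3.828125]
m = 3.8203125, f(m) = 0.0867 (+); new bracket [3.8125, 3.8203125]

[3.8125, 3.8203125]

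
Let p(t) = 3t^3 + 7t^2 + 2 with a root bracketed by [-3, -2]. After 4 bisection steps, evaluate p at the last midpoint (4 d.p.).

midpoint -2.5: p = -1.125 < 0 → [-2.5, -2]
midpoint -2.25: p = 3.265625 > 0 → [-2.5, -2.25]
midpoint -2.375: p = 1.294922 > 0 → [-2.5, -2.375]
midpoint -2.4375: p = 0.1433 > 0 → [-2.5, -2.4375]

0.1433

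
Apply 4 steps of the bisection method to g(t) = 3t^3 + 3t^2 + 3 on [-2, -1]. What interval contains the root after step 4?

t = -1.5 gives g = -0.375, negative; keep [-1.5, -1]
t = -1.25 gives g = 1.828125, positive; keep [-1.5, -1.25]
t = -1.375 gives g = 0.873047, positive; keep [-1.5, -1.375]
t = -1.4375 gives g = 0.2878, positive; keep [-1.5, -1.4375]

[-1.5, -1.4375]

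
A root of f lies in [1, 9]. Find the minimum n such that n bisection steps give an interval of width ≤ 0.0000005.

24

Width after n steps is 8/2^n. Need 2^n ≥ 8/0.0000005 = 16000000.
2^23 = 8388608 < 16000000 ≤ 2^24 = 16777216, so n = 24.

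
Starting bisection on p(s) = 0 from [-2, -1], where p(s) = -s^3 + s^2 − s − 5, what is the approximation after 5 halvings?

-1.28125

s = -1.5 gives p = 2.125, positive; keep [-1.5, -1]
s = -1.25 gives p = -0.234375, negative; keep [-1.5, -1.25]
s = -1.375 gives p = 0.865234, positive; keep [-1.375, -1.25]
s = -1.3125 gives p = 0.2961, positive; keep [-1.3125, -1.25]
s = -1.28125 gives p = 0.0262, positive; keep [-1.28125, -1.25]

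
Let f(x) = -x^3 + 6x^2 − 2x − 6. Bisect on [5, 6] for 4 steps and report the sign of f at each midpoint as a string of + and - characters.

-++-

m = 5.5, f(m) = -1.875 (−); new bracket [5, 5.5]
m = 5.25, f(m) = 4.171875 (+); new bracket [5.25, 5.5]
m = 5.375, f(m) = 1.306641 (+); new bracket [5.375, 5.5]
m = 5.4375, f(m) = -0.2439 (−); new bracket [5.375, 5.4375]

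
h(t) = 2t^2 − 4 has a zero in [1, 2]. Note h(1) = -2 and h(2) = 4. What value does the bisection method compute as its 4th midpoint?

1.4375

h(1.5) = 0.5 > 0, so the root lies in [1, 1.5]
h(1.25) = -0.875 < 0, so the root lies in [1.25, 1.5]
h(1.375) = -0.21875 < 0, so the root lies in [1.375, 1.5]
h(1.4375) = 0.1328 > 0, so the root lies in [1.375, 1.4375]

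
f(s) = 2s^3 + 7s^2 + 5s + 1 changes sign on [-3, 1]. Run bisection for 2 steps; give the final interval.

[-3, -2]

m = -1, f(m) = 1 (+); new bracket [-3, -1]
m = -2, f(m) = 3 (+); new bracket [-3, -2]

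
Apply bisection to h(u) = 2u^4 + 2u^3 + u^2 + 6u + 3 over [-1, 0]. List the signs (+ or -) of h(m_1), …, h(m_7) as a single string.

+----+-

midpoint -0.5: h = 0.125 > 0 → [-1, -0.5]
midpoint -0.75: h = -1.148438 < 0 → [-0.75, -0.5]
midpoint -0.625: h = -0.54248 < 0 → [-0.625, -0.5]
midpoint -0.5625: h = -0.2143 < 0 → [-0.5625, -0.5]
midpoint -0.53125: h = -0.0458 < 0 → [-0.53125, -0.5]
midpoint -0.515625: h = 0.0393 > 0 → [-0.53125, -0.515625]
midpoint -0.5234375: h = -0.0033 < 0 → [-0.5234375, -0.515625]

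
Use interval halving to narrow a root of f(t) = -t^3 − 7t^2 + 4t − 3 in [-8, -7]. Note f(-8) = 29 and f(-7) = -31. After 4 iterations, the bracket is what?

midpoint -7.5: f = -4.875 < 0 → [-8, -7.5]
midpoint -7.75: f = 11.046875 > 0 → [-7.75, -7.5]
midpoint -7.625: f = 2.837891 > 0 → [-7.625, -7.5]
midpoint -7.5625: f = -1.0798 < 0 → [-7.625, -7.5625]

[-7.625, -7.5625]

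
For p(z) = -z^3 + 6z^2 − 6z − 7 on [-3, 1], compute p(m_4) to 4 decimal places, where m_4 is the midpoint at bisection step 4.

1.2969

p(-1) = 6 > 0, so the root lies in [-1, 1]
p(0) = -7 < 0, so the root lies in [-1, 0]
p(-0.5) = -2.375 < 0, so the root lies in [-1, -0.5]
p(-0.75) = 1.2969 > 0, so the root lies in [-0.75, -0.5]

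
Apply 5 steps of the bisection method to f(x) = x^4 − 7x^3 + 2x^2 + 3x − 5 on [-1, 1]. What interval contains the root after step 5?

m = 0, f(m) = -5 (−); new bracket [-1, 0]
m = -0.5, f(m) = -5.0625 (−); new bracket [-1, -0.5]
m = -0.75, f(m) = -2.855469 (−); new bracket [-1, -0.75]
m = -0.875, f(m) = -0.8181 (−); new bracket [-1, -0.875]
m = -0.9375, f(m) = 0.4856 (+); new bracket [-0.9375, -0.875]

[-0.9375, -0.875]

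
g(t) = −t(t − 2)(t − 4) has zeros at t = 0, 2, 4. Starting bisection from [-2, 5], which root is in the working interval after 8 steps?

0

m = 1.5, g(m) = -1.875 (−); new bracket [-2, 1.5]
m = -0.25, g(m) = 2.390625 (+); new bracket [-0.25, 1.5]
m = 0.625, g(m) = -2.900391 (−); new bracket [-0.25, 0.625]
m = 0.1875, g(m) = -1.2957 (−); new bracket [-0.25, 0.1875]
m = -0.03125, g(m) = 0.2559 (+); new bracket [-0.03125, 0.1875]
m = 0.078125, g(m) = -0.5889 (−); new bracket [-0.03125, 0.078125]
m = 0.0234375, g(m) = -0.1842 (−); new bracket [-0.03125, 0.0234375]
m = -0.00390625, g(m) = 0.0313 (+); new bracket [-0.00390625, 0.0234375]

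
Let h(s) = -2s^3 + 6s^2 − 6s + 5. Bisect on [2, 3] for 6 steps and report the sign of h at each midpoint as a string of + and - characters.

h(2.5) = -3.75 < 0, so the root lies in [2, 2.5]
h(2.25) = -0.90625 < 0, so the root lies in [2, 2.25]
h(2.125) = 0.152344 > 0, so the root lies in [2.125, 2.25]
h(2.1875) = -0.3491 < 0, so the root lies in [2.125, 2.1875]
h(2.15625) = -0.0916 < 0, so the root lies in [2.125, 2.15625]
h(2.140625) = 0.032 > 0, so the root lies in [2.140625, 2.15625]

--+--+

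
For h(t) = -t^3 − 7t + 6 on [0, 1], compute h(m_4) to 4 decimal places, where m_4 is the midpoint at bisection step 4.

midpoint 0.5: h = 2.375 > 0 → [0.5, 1]
midpoint 0.75: h = 0.328125 > 0 → [0.75, 1]
midpoint 0.875: h = -0.794922 < 0 → [0.75, 0.875]
midpoint 0.8125: h = -0.2239 < 0 → [0.75, 0.8125]

-0.2239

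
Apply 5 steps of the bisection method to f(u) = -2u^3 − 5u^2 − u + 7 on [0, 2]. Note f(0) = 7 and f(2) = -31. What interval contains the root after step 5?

[0.9375, 1]

f(1) = -1 < 0, so the root lies in [0, 1]
f(0.5) = 5 > 0, so the root lies in [0.5, 1]
f(0.75) = 2.59375 > 0, so the root lies in [0.75, 1]
f(0.875) = 0.957 > 0, so the root lies in [0.875, 1]
f(0.9375) = 0.02 > 0, so the root lies in [0.9375, 1]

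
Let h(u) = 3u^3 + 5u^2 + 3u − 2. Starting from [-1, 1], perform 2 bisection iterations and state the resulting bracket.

[0, 0.5]

u = 0 gives h = -2, negative; keep [0, 1]
u = 0.5 gives h = 1.125, positive; keep [0, 0.5]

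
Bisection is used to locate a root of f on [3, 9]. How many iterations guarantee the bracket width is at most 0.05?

Width after n steps is 6/2^n. Need 2^n ≥ 6/0.05 = 120.
2^6 = 64 < 120 ≤ 2^7 = 128, so n = 7.

7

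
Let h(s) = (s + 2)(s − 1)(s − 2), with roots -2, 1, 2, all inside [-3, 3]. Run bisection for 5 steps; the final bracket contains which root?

-2

s = 0 gives h = 4, positive; keep [-3, 0]
s = -1.5 gives h = 4.375, positive; keep [-3, -1.5]
s = -2.25 gives h = -3.453125, negative; keep [-2.25, -1.5]
s = -1.875 gives h = 1.3926, positive; keep [-2.25, -1.875]
s = -2.0625 gives h = -0.7776, negative; keep [-2.0625, -1.875]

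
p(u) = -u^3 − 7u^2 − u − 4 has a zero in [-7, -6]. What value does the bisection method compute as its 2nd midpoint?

-6.75

p(-6.5) = -18.625 < 0, so the root lies in [-7, -6.5]
p(-6.75) = -8.640625 < 0, so the root lies in [-7, -6.75]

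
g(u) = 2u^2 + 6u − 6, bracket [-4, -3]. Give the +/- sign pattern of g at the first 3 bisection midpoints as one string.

--+

m = -3.5, g(m) = -2.5 (−); new bracket [-4, -3.5]
m = -3.75, g(m) = -0.375 (−); new bracket [-4, -3.75]
m = -3.875, g(m) = 0.78125 (+); new bracket [-3.875, -3.75]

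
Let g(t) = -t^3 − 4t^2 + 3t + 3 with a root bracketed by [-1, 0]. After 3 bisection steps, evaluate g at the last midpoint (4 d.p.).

m = -0.5, g(m) = 0.625 (+); new bracket [-1, -0.5]
m = -0.75, g(m) = -1.078125 (−); new bracket [-0.75, -0.5]
m = -0.625, g(m) = -0.193359 (−); new bracket [-0.625, -0.5]

-0.1934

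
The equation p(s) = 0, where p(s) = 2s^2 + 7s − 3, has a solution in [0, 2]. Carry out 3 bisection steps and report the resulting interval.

[0.25, 0.5]

midpoint 1: p = 6 > 0 → [0, 1]
midpoint 0.5: p = 1 > 0 → [0, 0.5]
midpoint 0.25: p = -1.125 < 0 → [0.25, 0.5]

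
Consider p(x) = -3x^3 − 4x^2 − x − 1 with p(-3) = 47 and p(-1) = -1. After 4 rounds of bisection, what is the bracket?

x = -2 gives p = 9, positive; keep [-2, -1]
x = -1.5 gives p = 1.625, positive; keep [-1.5, -1]
x = -1.25 gives p = -0.140625, negative; keep [-1.5, -1.25]
x = -1.375 gives p = 0.6113, positive; keep [-1.375, -1.25]

[-1.375, -1.25]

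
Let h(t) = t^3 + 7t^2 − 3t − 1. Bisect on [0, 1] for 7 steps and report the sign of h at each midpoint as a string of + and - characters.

m = 0.5, h(m) = -0.625 (−); new bracket [0.5, 1]
m = 0.75, h(m) = 1.109375 (+); new bracket [0.5, 0.75]
m = 0.625, h(m) = 0.103516 (+); new bracket [0.5, 0.625]
m = 0.5625, h(m) = -0.2947 (−); new bracket [0.5625, 0.625]
m = 0.59375, h(m) = -0.1042 (−); new bracket [0.59375, 0.625]
m = 0.609375, h(m) = -0.0025 (−); new bracket [0.609375, 0.625]
m = 0.6171875, h(m) = 0.05 (+); new bracket [0.609375, 0.6171875]

-++---+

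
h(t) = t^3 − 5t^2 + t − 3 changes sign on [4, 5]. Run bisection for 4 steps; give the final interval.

[4.875, 4.9375]

m = 4.5, h(m) = -8.625 (−); new bracket [4.5, 5]
m = 4.75, h(m) = -3.890625 (−); new bracket [4.75, 5]
m = 4.875, h(m) = -1.095703 (−); new bracket [4.875, 5]
m = 4.9375, h(m) = 0.4138 (+); new bracket [4.875, 4.9375]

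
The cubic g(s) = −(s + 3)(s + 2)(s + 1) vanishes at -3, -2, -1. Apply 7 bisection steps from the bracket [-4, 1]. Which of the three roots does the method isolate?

g(-1.5) = 0.375 > 0, so the root lies in [-1.5, 1]
g(-0.25) = -3.609375 < 0, so the root lies in [-1.5, -0.25]
g(-0.875) = -0.298828 < 0, so the root lies in [-1.5, -0.875]
g(-1.1875) = 0.2761 > 0, so the root lies in [-1.1875, -0.875]
g(-1.03125) = 0.0596 > 0, so the root lies in [-1.03125, -0.875]
g(-0.953125) = -0.1004 < 0, so the root lies in [-1.03125, -0.953125]
g(-0.9921875) = -0.0158 < 0, so the root lies in [-1.03125, -0.9921875]

-1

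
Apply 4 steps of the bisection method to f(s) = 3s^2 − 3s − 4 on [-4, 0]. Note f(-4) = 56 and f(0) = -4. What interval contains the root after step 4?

f(-2) = 14 > 0, so the root lies in [-2, 0]
f(-1) = 2 > 0, so the root lies in [-1, 0]
f(-0.5) = -1.75 < 0, so the root lies in [-1, -0.5]
f(-0.75) = -0.0625 < 0, so the root lies in [-1, -0.75]

[-1, -0.75]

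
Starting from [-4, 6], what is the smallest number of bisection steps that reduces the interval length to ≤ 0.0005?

15

Width after n steps is 10/2^n. Need 2^n ≥ 10/0.0005 = 20000.
2^14 = 16384 < 20000 ≤ 2^15 = 32768, so n = 15.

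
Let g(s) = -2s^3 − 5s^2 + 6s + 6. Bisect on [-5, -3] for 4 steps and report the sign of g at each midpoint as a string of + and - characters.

g(-4) = 30 > 0, so the root lies in [-4, -3]
g(-3.5) = 9.5 > 0, so the root lies in [-3.5, -3]
g(-3.25) = 2.34375 > 0, so the root lies in [-3.25, -3]
g(-3.125) = -0.543 < 0, so the root lies in [-3.25, -3.125]

+++-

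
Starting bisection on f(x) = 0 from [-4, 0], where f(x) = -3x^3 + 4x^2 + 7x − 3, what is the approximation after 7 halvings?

x = -2 gives f = 23, positive; keep [-2, 0]
x = -1 gives f = -3, negative; keep [-2, -1]
x = -1.5 gives f = 5.625, positive; keep [-1.5, -1]
x = -1.25 gives f = 0.3594, positive; keep [-1.25, -1]
x = -1.125 gives f = -1.541, negative; keep [-1.25, -1.125]
x = -1.1875 gives f = -0.6482, negative; keep [-1.25, -1.1875]
x = -1.21875 gives f = -0.159, negative; keep [-1.25, -1.21875]

-1.21875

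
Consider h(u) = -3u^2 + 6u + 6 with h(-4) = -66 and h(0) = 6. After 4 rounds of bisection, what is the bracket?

[-0.75, -0.5]

h(-2) = -18 < 0, so the root lies in [-2, 0]
h(-1) = -3 < 0, so the root lies in [-1, 0]
h(-0.5) = 2.25 > 0, so the root lies in [-1, -0.5]
h(-0.75) = -0.1875 < 0, so the root lies in [-0.75, -0.5]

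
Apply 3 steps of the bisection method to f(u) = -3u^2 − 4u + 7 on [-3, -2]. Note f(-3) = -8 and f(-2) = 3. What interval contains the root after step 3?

f(-2.5) = -1.75 < 0, so the root lies in [-2.5, -2]
f(-2.25) = 0.8125 > 0, so the root lies in [-2.5, -2.25]
f(-2.375) = -0.421875 < 0, so the root lies in [-2.375, -2.25]

[-2.375, -2.25]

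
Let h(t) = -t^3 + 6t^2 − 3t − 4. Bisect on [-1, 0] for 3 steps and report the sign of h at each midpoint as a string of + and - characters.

-++

t = -0.5 gives h = -0.875, negative; keep [-1, -0.5]
t = -0.75 gives h = 2.046875, positive; keep [-0.75, -0.5]
t = -0.625 gives h = 0.462891, positive; keep [-0.625, -0.5]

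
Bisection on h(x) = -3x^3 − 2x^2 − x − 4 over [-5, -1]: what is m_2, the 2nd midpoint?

-2

midpoint -3: h = 62 > 0 → [-3, -1]
midpoint -2: h = 14 > 0 → [-2, -1]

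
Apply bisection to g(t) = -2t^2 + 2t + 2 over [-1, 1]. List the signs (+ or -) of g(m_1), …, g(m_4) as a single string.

++--

m = 0, g(m) = 2 (+); new bracket [-1, 0]
m = -0.5, g(m) = 0.5 (+); new bracket [-1, -0.5]
m = -0.75, g(m) = -0.625 (−); new bracket [-0.75, -0.5]
m = -0.625, g(m) = -0.0312 (−); new bracket [-0.625, -0.5]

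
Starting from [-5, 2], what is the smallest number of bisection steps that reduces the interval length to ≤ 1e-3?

13

Width after n steps is 7/2^n. Need 2^n ≥ 7/1e-3 = 7000.
2^12 = 4096 < 7000 ≤ 2^13 = 8192, so n = 13.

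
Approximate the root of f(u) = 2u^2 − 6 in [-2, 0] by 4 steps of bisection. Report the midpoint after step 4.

u = -1 gives f = -4, negative; keep [-2, -1]
u = -1.5 gives f = -1.5, negative; keep [-2, -1.5]
u = -1.75 gives f = 0.125, positive; keep [-1.75, -1.5]
u = -1.625 gives f = -0.7188, negative; keep [-1.75, -1.625]

-1.625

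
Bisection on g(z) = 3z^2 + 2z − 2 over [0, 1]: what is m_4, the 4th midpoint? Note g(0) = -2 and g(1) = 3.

0.5625

m = 0.5, g(m) = -0.25 (−); new bracket [0.5, 1]
m = 0.75, g(m) = 1.1875 (+); new bracket [0.5, 0.75]
m = 0.625, g(m) = 0.421875 (+); new bracket [0.5, 0.625]
m = 0.5625, g(m) = 0.0742 (+); new bracket [0.5, 0.5625]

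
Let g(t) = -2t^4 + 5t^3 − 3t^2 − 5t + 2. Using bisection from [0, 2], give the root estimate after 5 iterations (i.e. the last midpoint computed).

0.3125

m = 1, g(m) = -3 (−); new bracket [0, 1]
m = 0.5, g(m) = -0.75 (−); new bracket [0, 0.5]
m = 0.25, g(m) = 0.632812 (+); new bracket [0.25, 0.5]
m = 0.375, g(m) = -0.0728 (−); new bracket [0.25, 0.375]
m = 0.3125, g(m) = 0.278 (+); new bracket [0.3125, 0.375]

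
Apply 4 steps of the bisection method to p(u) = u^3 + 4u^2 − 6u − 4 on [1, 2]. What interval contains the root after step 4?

[1.5, 1.5625]

p(1.5) = -0.625 < 0, so the root lies in [1.5, 2]
p(1.75) = 3.109375 > 0, so the root lies in [1.5, 1.75]
p(1.625) = 1.103516 > 0, so the root lies in [1.5, 1.625]
p(1.5625) = 0.2053 > 0, so the root lies in [1.5, 1.5625]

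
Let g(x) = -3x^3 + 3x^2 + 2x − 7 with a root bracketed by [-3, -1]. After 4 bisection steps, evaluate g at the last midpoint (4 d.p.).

-1.1816

m = -2, g(m) = 25 (+); new bracket [-2, -1]
m = -1.5, g(m) = 6.875 (+); new bracket [-1.5, -1]
m = -1.25, g(m) = 1.046875 (+); new bracket [-1.25, -1]
m = -1.125, g(m) = -1.1816 (−); new bracket [-1.25, -1.125]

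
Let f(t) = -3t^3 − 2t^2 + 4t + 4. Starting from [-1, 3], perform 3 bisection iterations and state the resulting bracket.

t = 1 gives f = 3, positive; keep [1, 3]
t = 2 gives f = -20, negative; keep [1, 2]
t = 1.5 gives f = -4.625, negative; keep [1, 1.5]

[1, 1.5]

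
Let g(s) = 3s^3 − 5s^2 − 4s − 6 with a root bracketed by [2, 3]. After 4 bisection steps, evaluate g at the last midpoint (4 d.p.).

1.3972

midpoint 2.5: g = -0.375 < 0 → [2.5, 3]
midpoint 2.75: g = 7.578125 > 0 → [2.5, 2.75]
midpoint 2.625: g = 3.310547 > 0 → [2.5, 2.625]
midpoint 2.5625: g = 1.3972 > 0 → [2.5, 2.5625]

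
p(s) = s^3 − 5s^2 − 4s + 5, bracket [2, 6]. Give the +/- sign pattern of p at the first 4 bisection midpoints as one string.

midpoint 4: p = -27 < 0 → [4, 6]
midpoint 5: p = -15 < 0 → [5, 6]
midpoint 5.5: p = -1.875 < 0 → [5.5, 6]
midpoint 5.75: p = 6.7969 > 0 → [5.5, 5.75]

---+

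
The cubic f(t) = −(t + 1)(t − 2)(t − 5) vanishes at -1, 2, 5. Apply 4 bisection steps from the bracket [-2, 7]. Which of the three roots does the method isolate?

midpoint 2.5: f = 4.375 > 0 → [2.5, 7]
midpoint 4.75: f = 3.953125 > 0 → [4.75, 7]
midpoint 5.875: f = -23.310547 < 0 → [4.75, 5.875]
midpoint 5.3125: f = -6.5344 < 0 → [4.75, 5.3125]

5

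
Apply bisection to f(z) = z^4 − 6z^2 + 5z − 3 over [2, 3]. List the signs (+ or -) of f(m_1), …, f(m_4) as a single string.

midpoint 2.5: f = 11.0625 > 0 → [2, 2.5]
midpoint 2.25: f = 3.503906 > 0 → [2, 2.25]
midpoint 2.125: f = 0.922119 > 0 → [2, 2.125]
midpoint 2.0625: f = -0.1152 < 0 → [2.0625, 2.125]

+++-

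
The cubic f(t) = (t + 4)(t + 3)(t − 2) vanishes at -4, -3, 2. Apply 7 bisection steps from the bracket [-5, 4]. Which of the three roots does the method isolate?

2

midpoint -0.5: f = -21.875 < 0 → [-0.5, 4]
midpoint 1.75: f = -6.828125 < 0 → [1.75, 4]
midpoint 2.875: f = 35.341797 > 0 → [1.75, 2.875]
midpoint 2.3125: f = 10.4797 > 0 → [1.75, 2.3125]
midpoint 2.03125: f = 0.9483 > 0 → [1.75, 2.03125]
midpoint 1.890625: f = -3.151 < 0 → [1.890625, 2.03125]
midpoint 1.9609375: f = -1.1551 < 0 → [1.9609375, 2.03125]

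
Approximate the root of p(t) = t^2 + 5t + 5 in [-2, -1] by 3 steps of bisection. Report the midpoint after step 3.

-1.375

m = -1.5, p(m) = -0.25 (−); new bracket [-1.5, -1]
m = -1.25, p(m) = 0.3125 (+); new bracket [-1.5, -1.25]
m = -1.375, p(m) = 0.015625 (+); new bracket [-1.5, -1.375]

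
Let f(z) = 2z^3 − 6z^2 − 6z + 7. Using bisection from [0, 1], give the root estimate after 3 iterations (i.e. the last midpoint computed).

f(0.5) = 2.75 > 0, so the root lies in [0.5, 1]
f(0.75) = -0.03125 < 0, so the root lies in [0.5, 0.75]
f(0.625) = 1.394531 > 0, so the root lies in [0.625, 0.75]

0.625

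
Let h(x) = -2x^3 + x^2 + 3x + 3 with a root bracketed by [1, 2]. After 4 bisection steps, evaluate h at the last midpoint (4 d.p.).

x = 1.5 gives h = 3, positive; keep [1.5, 2]
x = 1.75 gives h = 0.59375, positive; keep [1.75, 2]
x = 1.875 gives h = -1.042969, negative; keep [1.75, 1.875]
x = 1.8125 gives h = -0.186, negative; keep [1.75, 1.8125]

-0.1860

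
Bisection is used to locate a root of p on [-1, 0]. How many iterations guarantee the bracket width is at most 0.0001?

Width after n steps is 1/2^n. Need 2^n ≥ 1/0.0001 = 10000.
2^13 = 8192 < 10000 ≤ 2^14 = 16384, so n = 14.

14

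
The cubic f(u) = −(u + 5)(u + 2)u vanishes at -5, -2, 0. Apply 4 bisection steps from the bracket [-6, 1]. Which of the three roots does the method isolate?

-5

f(-2.5) = -3.125 < 0, so the root lies in [-6, -2.5]
f(-4.25) = -7.171875 < 0, so the root lies in [-6, -4.25]
f(-5.125) = 2.001953 > 0, so the root lies in [-5.125, -4.25]
f(-4.6875) = -3.9368 < 0, so the root lies in [-5.125, -4.6875]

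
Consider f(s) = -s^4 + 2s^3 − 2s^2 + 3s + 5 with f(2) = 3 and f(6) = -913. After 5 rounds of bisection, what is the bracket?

[2.125, 2.25]

m = 4, f(m) = -143 (−); new bracket [2, 4]
m = 3, f(m) = -31 (−); new bracket [2, 3]
m = 2.5, f(m) = -7.8125 (−); new bracket [2, 2.5]
m = 2.25, f(m) = -1.2227 (−); new bracket [2, 2.25]
m = 2.125, f(m) = 1.1443 (+); new bracket [2.125, 2.25]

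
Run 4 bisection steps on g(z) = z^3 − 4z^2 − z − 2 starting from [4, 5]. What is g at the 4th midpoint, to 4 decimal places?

z = 4.5 gives g = 3.625, positive; keep [4, 4.5]
z = 4.25 gives g = -1.734375, negative; keep [4.25, 4.5]
z = 4.375 gives g = 0.802734, positive; keep [4.25, 4.375]
z = 4.3125 gives g = -0.5007, negative; keep [4.3125, 4.375]

-0.5007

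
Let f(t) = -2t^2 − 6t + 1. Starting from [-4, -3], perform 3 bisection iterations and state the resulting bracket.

midpoint -3.5: f = -2.5 < 0 → [-3.5, -3]
midpoint -3.25: f = -0.625 < 0 → [-3.25, -3]
midpoint -3.125: f = 0.21875 > 0 → [-3.25, -3.125]

[-3.25, -3.125]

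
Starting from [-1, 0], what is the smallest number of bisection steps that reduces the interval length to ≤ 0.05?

Width after n steps is 1/2^n. Need 2^n ≥ 1/0.05 = 20.
2^4 = 16 < 20 ≤ 2^5 = 32, so n = 5.

5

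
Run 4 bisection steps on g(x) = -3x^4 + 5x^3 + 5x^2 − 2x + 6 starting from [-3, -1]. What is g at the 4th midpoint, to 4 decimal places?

m = -2, g(m) = -58 (−); new bracket [-2, -1]
m = -1.5, g(m) = -11.8125 (−); new bracket [-1.5, -1]
m = -1.25, g(m) = -0.777344 (−); new bracket [-1.25, -1]
m = -1.125, g(m) = 2.6536 (+); new bracket [-1.25, -1.125]

2.6536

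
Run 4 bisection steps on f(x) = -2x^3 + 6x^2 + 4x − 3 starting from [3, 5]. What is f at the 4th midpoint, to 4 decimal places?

1.9570

f(4) = -19 < 0, so the root lies in [3, 4]
f(3.5) = -1.25 < 0, so the root lies in [3, 3.5]
f(3.25) = 4.71875 > 0, so the root lies in [3.25, 3.5]
f(3.375) = 1.957 > 0, so the root lies in [3.375, 3.5]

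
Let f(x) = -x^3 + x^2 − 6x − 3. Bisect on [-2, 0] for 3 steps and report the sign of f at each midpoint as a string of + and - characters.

++-

f(-1) = 5 > 0, so the root lies in [-1, 0]
f(-0.5) = 0.375 > 0, so the root lies in [-0.5, 0]
f(-0.25) = -1.421875 < 0, so the root lies in [-0.5, -0.25]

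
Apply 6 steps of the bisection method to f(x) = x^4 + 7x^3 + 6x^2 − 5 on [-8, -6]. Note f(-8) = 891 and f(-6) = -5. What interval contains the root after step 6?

f(-7) = 289 > 0, so the root lies in [-7, -6]
f(-6.5) = 111.1875 > 0, so the root lies in [-6.5, -6]
f(-6.25) = 46.269531 > 0, so the root lies in [-6.25, -6]
f(-6.125) = 19.0334 > 0, so the root lies in [-6.125, -6]
f(-6.0625) = 6.6292 > 0, so the root lies in [-6.0625, -6]
f(-6.03125) = 0.7193 > 0, so the root lies in [-6.03125, -6]

[-6.03125, -6]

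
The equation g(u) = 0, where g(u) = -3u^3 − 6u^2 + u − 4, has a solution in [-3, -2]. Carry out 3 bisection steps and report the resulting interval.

m = -2.5, g(m) = 2.875 (+); new bracket [-2.5, -2]
m = -2.25, g(m) = -2.453125 (−); new bracket [-2.5, -2.25]
m = -2.375, g(m) = -0.029297 (−); new bracket [-2.5, -2.375]

[-2.5, -2.375]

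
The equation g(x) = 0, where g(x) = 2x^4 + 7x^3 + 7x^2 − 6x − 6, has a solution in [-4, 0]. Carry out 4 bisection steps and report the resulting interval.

x = -2 gives g = 10, positive; keep [-2, 0]
x = -1 gives g = 2, positive; keep [-1, 0]
x = -0.5 gives g = -2, negative; keep [-1, -0.5]
x = -0.75 gives g = 0.1172, positive; keep [-0.75, -0.5]

[-0.75, -0.5]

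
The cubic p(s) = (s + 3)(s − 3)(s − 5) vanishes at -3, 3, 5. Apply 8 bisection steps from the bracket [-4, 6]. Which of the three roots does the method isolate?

p(1) = 32 > 0, so the root lies in [-4, 1]
p(-1.5) = 43.875 > 0, so the root lies in [-4, -1.5]
p(-2.75) = 11.140625 > 0, so the root lies in [-4, -2.75]
p(-3.375) = -20.0215 < 0, so the root lies in [-3.375, -2.75]
p(-3.0625) = -3.0549 < 0, so the root lies in [-3.0625, -2.75]
p(-2.90625) = 4.3778 > 0, so the root lies in [-3.0625, -2.90625]
p(-2.984375) = 0.7466 > 0, so the root lies in [-3.0625, -2.984375]
p(-3.0234375) = -1.1327 < 0, so the root lies in [-3.0234375, -2.984375]

-3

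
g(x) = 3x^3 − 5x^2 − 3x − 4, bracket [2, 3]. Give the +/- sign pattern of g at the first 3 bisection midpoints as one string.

m = 2.5, g(m) = 4.125 (+); new bracket [2, 2.5]
m = 2.25, g(m) = -1.890625 (−); new bracket [2.25, 2.5]
m = 2.375, g(m) = 0.861328 (+); new bracket [2.25, 2.375]

+-+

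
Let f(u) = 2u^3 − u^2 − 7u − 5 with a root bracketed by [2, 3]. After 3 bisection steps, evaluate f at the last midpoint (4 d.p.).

-0.4727

f(2.5) = 2.5 > 0, so the root lies in [2, 2.5]
f(2.25) = -3.03125 < 0, so the root lies in [2.25, 2.5]
f(2.375) = -0.472656 < 0, so the root lies in [2.375, 2.5]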